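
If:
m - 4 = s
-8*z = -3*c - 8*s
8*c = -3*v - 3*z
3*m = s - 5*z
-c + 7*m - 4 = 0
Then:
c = 96/23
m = 188/161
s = -456/161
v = -1588/161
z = -204/161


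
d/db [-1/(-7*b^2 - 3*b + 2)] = (-14*b - 3)/(7*b^2 + 3*b - 2)^2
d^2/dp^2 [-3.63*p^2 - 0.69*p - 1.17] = -7.26000000000000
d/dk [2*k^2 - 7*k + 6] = 4*k - 7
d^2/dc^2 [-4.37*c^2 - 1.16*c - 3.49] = -8.74000000000000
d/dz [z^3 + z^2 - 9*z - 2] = 3*z^2 + 2*z - 9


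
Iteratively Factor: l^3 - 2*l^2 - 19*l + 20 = (l + 4)*(l^2 - 6*l + 5) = (l - 5)*(l + 4)*(l - 1)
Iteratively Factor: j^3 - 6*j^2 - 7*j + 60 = (j - 4)*(j^2 - 2*j - 15) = (j - 5)*(j - 4)*(j + 3)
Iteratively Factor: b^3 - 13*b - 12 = (b + 1)*(b^2 - b - 12) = (b - 4)*(b + 1)*(b + 3)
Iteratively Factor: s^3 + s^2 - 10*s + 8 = (s - 2)*(s^2 + 3*s - 4) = (s - 2)*(s + 4)*(s - 1)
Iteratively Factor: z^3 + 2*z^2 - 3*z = (z - 1)*(z^2 + 3*z) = (z - 1)*(z + 3)*(z)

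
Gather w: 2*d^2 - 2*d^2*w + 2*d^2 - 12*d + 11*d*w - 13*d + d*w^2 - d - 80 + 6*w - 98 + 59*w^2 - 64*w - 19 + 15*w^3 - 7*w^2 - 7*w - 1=4*d^2 - 26*d + 15*w^3 + w^2*(d + 52) + w*(-2*d^2 + 11*d - 65) - 198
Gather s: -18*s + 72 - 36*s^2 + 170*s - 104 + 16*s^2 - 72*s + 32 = -20*s^2 + 80*s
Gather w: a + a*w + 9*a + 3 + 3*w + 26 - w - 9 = 10*a + w*(a + 2) + 20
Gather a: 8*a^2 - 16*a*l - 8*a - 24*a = 8*a^2 + a*(-16*l - 32)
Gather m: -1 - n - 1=-n - 2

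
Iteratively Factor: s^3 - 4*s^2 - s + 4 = (s + 1)*(s^2 - 5*s + 4) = (s - 4)*(s + 1)*(s - 1)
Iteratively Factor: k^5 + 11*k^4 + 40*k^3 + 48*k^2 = (k)*(k^4 + 11*k^3 + 40*k^2 + 48*k) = k^2*(k^3 + 11*k^2 + 40*k + 48) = k^2*(k + 3)*(k^2 + 8*k + 16) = k^2*(k + 3)*(k + 4)*(k + 4)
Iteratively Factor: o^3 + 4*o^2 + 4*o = (o + 2)*(o^2 + 2*o) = (o + 2)^2*(o)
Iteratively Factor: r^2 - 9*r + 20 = (r - 4)*(r - 5)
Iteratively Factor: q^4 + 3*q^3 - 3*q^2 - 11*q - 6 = (q + 3)*(q^3 - 3*q - 2) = (q + 1)*(q + 3)*(q^2 - q - 2) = (q + 1)^2*(q + 3)*(q - 2)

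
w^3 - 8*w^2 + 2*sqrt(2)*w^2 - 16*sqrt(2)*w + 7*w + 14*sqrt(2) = (w - 7)*(w - 1)*(w + 2*sqrt(2))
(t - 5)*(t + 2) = t^2 - 3*t - 10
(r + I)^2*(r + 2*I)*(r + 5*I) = r^4 + 9*I*r^3 - 25*r^2 - 27*I*r + 10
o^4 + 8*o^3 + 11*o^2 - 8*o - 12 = (o - 1)*(o + 1)*(o + 2)*(o + 6)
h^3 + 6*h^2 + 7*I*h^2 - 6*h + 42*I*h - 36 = (h + 6)*(h + I)*(h + 6*I)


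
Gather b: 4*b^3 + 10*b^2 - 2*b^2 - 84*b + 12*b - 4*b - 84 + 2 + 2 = 4*b^3 + 8*b^2 - 76*b - 80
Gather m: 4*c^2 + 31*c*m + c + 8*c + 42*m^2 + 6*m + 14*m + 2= 4*c^2 + 9*c + 42*m^2 + m*(31*c + 20) + 2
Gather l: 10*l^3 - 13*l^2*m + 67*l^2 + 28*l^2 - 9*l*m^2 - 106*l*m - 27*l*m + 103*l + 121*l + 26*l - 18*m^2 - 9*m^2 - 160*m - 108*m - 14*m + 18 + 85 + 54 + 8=10*l^3 + l^2*(95 - 13*m) + l*(-9*m^2 - 133*m + 250) - 27*m^2 - 282*m + 165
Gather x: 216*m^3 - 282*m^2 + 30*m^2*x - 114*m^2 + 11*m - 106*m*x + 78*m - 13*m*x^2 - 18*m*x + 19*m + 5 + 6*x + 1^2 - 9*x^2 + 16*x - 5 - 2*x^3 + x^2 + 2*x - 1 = 216*m^3 - 396*m^2 + 108*m - 2*x^3 + x^2*(-13*m - 8) + x*(30*m^2 - 124*m + 24)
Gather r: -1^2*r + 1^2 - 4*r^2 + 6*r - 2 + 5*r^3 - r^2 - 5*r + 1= 5*r^3 - 5*r^2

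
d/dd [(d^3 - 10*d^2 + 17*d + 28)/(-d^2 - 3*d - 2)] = (-d^2 - 4*d + 50)/(d^2 + 4*d + 4)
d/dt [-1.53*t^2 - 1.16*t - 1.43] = -3.06*t - 1.16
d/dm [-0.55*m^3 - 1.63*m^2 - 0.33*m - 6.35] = -1.65*m^2 - 3.26*m - 0.33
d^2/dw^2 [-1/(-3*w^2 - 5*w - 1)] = 2*(-9*w^2 - 15*w + (6*w + 5)^2 - 3)/(3*w^2 + 5*w + 1)^3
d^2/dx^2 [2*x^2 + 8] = 4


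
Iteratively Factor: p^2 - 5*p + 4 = (p - 1)*(p - 4)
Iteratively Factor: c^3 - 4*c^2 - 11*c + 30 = (c - 5)*(c^2 + c - 6) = (c - 5)*(c + 3)*(c - 2)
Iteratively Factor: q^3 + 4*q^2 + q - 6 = (q - 1)*(q^2 + 5*q + 6) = (q - 1)*(q + 3)*(q + 2)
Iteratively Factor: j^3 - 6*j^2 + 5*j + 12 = (j - 3)*(j^2 - 3*j - 4) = (j - 3)*(j + 1)*(j - 4)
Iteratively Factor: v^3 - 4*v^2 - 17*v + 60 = (v - 5)*(v^2 + v - 12) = (v - 5)*(v - 3)*(v + 4)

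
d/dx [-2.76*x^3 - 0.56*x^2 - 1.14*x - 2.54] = -8.28*x^2 - 1.12*x - 1.14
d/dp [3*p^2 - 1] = 6*p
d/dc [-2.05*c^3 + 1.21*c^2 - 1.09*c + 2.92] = -6.15*c^2 + 2.42*c - 1.09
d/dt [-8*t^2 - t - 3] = -16*t - 1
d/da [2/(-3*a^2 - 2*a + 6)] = 4*(3*a + 1)/(3*a^2 + 2*a - 6)^2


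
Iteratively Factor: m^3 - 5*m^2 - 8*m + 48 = (m + 3)*(m^2 - 8*m + 16) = (m - 4)*(m + 3)*(m - 4)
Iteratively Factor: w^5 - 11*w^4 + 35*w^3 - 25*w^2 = (w)*(w^4 - 11*w^3 + 35*w^2 - 25*w) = w^2*(w^3 - 11*w^2 + 35*w - 25) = w^2*(w - 5)*(w^2 - 6*w + 5) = w^2*(w - 5)*(w - 1)*(w - 5)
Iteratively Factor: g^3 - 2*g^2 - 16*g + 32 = (g + 4)*(g^2 - 6*g + 8) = (g - 4)*(g + 4)*(g - 2)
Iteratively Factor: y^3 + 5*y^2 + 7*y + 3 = (y + 1)*(y^2 + 4*y + 3) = (y + 1)*(y + 3)*(y + 1)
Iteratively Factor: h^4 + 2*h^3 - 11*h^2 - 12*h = (h - 3)*(h^3 + 5*h^2 + 4*h) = h*(h - 3)*(h^2 + 5*h + 4) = h*(h - 3)*(h + 4)*(h + 1)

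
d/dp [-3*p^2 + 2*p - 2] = 2 - 6*p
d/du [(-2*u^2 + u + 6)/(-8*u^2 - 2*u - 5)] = (12*u^2 + 116*u + 7)/(64*u^4 + 32*u^3 + 84*u^2 + 20*u + 25)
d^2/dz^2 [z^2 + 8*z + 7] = 2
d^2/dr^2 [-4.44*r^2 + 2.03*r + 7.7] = -8.88000000000000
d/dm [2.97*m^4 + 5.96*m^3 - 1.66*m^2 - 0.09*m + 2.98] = 11.88*m^3 + 17.88*m^2 - 3.32*m - 0.09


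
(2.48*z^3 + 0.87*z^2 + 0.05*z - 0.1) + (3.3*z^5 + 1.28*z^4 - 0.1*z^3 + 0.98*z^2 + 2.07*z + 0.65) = 3.3*z^5 + 1.28*z^4 + 2.38*z^3 + 1.85*z^2 + 2.12*z + 0.55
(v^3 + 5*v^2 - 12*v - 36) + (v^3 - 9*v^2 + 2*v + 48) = 2*v^3 - 4*v^2 - 10*v + 12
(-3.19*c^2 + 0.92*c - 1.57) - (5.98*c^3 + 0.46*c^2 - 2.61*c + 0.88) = -5.98*c^3 - 3.65*c^2 + 3.53*c - 2.45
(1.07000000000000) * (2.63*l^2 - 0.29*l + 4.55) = 2.8141*l^2 - 0.3103*l + 4.8685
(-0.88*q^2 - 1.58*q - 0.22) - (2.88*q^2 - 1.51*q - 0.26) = -3.76*q^2 - 0.0700000000000001*q + 0.04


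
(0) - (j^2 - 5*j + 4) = -j^2 + 5*j - 4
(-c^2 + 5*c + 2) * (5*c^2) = -5*c^4 + 25*c^3 + 10*c^2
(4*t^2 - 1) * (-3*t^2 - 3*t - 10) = -12*t^4 - 12*t^3 - 37*t^2 + 3*t + 10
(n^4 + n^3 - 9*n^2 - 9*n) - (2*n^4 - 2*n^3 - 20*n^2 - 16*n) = -n^4 + 3*n^3 + 11*n^2 + 7*n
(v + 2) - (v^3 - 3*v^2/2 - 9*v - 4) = -v^3 + 3*v^2/2 + 10*v + 6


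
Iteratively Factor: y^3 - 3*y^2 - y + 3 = (y + 1)*(y^2 - 4*y + 3) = (y - 3)*(y + 1)*(y - 1)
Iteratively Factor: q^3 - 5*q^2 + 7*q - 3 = (q - 1)*(q^2 - 4*q + 3) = (q - 3)*(q - 1)*(q - 1)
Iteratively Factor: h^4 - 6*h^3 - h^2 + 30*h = (h + 2)*(h^3 - 8*h^2 + 15*h) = h*(h + 2)*(h^2 - 8*h + 15) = h*(h - 3)*(h + 2)*(h - 5)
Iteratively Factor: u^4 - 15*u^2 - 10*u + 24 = (u + 2)*(u^3 - 2*u^2 - 11*u + 12) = (u - 1)*(u + 2)*(u^2 - u - 12) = (u - 4)*(u - 1)*(u + 2)*(u + 3)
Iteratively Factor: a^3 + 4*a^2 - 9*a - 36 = (a + 3)*(a^2 + a - 12) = (a - 3)*(a + 3)*(a + 4)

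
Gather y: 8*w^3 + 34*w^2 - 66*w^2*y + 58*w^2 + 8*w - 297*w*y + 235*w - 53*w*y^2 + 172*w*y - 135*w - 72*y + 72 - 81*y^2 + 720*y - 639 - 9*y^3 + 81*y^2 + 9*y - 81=8*w^3 + 92*w^2 - 53*w*y^2 + 108*w - 9*y^3 + y*(-66*w^2 - 125*w + 657) - 648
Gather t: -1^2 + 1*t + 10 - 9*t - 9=-8*t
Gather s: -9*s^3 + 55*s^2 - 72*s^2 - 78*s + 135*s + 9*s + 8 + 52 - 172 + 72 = -9*s^3 - 17*s^2 + 66*s - 40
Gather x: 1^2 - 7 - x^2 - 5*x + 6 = -x^2 - 5*x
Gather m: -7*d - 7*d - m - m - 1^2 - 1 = -14*d - 2*m - 2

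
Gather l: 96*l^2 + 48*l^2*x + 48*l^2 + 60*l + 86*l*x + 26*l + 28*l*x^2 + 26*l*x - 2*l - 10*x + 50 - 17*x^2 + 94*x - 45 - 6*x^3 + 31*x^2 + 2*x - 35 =l^2*(48*x + 144) + l*(28*x^2 + 112*x + 84) - 6*x^3 + 14*x^2 + 86*x - 30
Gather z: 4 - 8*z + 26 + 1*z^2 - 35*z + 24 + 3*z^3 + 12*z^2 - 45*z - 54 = 3*z^3 + 13*z^2 - 88*z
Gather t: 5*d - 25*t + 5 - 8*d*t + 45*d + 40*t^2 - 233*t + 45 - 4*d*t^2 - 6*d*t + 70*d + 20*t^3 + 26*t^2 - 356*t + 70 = 120*d + 20*t^3 + t^2*(66 - 4*d) + t*(-14*d - 614) + 120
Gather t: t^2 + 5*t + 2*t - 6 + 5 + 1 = t^2 + 7*t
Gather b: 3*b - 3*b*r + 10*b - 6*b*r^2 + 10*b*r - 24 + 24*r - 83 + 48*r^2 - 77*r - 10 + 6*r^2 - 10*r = b*(-6*r^2 + 7*r + 13) + 54*r^2 - 63*r - 117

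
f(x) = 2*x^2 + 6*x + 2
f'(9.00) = 42.00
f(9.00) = 218.00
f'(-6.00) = -18.00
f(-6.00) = 38.00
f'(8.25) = 39.00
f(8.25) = 187.62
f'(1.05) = 10.20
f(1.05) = 10.50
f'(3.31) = 19.24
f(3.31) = 43.77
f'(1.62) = 12.48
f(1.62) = 16.97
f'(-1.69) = -0.76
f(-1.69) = -2.43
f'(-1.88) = -1.52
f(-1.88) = -2.21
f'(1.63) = 12.52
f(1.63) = 17.09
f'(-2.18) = -2.72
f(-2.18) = -1.58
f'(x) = 4*x + 6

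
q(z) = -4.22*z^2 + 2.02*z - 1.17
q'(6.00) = -48.62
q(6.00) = -140.97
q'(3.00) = -23.30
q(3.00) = -33.09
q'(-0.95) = 10.04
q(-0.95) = -6.90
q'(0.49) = -2.12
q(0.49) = -1.19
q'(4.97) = -39.93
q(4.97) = -95.37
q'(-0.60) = 7.08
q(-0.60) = -3.90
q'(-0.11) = 2.95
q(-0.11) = -1.44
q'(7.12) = -58.07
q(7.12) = -200.72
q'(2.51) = -19.16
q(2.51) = -22.69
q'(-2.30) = 21.43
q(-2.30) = -28.14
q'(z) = 2.02 - 8.44*z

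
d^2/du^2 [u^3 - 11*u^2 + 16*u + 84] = 6*u - 22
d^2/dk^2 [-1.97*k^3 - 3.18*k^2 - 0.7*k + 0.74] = -11.82*k - 6.36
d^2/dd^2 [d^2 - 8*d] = 2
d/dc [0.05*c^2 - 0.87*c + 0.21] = 0.1*c - 0.87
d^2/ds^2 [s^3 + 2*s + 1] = 6*s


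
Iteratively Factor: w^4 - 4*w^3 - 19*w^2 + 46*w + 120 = (w + 3)*(w^3 - 7*w^2 + 2*w + 40) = (w - 4)*(w + 3)*(w^2 - 3*w - 10) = (w - 4)*(w + 2)*(w + 3)*(w - 5)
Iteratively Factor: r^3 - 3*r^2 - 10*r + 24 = (r + 3)*(r^2 - 6*r + 8) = (r - 4)*(r + 3)*(r - 2)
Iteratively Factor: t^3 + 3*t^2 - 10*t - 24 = (t - 3)*(t^2 + 6*t + 8) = (t - 3)*(t + 4)*(t + 2)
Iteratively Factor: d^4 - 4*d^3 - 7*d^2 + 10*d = (d - 1)*(d^3 - 3*d^2 - 10*d) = (d - 5)*(d - 1)*(d^2 + 2*d) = d*(d - 5)*(d - 1)*(d + 2)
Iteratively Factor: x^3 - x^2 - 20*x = (x - 5)*(x^2 + 4*x) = (x - 5)*(x + 4)*(x)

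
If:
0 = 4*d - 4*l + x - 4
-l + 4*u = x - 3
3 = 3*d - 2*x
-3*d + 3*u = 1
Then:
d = -173/27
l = -275/27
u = -164/27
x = -100/9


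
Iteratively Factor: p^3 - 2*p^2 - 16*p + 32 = (p - 2)*(p^2 - 16) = (p - 2)*(p + 4)*(p - 4)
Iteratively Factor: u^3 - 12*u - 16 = (u + 2)*(u^2 - 2*u - 8) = (u + 2)^2*(u - 4)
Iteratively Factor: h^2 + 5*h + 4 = (h + 4)*(h + 1)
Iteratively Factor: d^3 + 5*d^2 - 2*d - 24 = (d + 3)*(d^2 + 2*d - 8) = (d + 3)*(d + 4)*(d - 2)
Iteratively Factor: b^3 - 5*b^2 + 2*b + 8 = (b - 2)*(b^2 - 3*b - 4) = (b - 2)*(b + 1)*(b - 4)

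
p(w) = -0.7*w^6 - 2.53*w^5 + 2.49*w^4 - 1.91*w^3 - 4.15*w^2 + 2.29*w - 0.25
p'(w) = -4.2*w^5 - 12.65*w^4 + 9.96*w^3 - 5.73*w^2 - 8.3*w + 2.29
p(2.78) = -661.48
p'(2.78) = -1304.02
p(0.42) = -0.12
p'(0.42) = -1.92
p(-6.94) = -31279.80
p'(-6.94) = 34725.68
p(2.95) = -916.65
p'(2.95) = -1712.73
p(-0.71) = -2.28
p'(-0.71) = -0.73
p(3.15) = -1317.25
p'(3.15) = -2317.44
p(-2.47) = 163.88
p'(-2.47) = -246.97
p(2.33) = -253.96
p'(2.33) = -583.42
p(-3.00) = 313.28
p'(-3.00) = -297.35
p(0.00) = -0.25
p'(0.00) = 2.29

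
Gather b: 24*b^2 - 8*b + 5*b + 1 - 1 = 24*b^2 - 3*b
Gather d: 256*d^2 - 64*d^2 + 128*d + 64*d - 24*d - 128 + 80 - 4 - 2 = 192*d^2 + 168*d - 54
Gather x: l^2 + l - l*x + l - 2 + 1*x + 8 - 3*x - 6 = l^2 + 2*l + x*(-l - 2)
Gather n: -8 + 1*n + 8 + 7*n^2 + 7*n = 7*n^2 + 8*n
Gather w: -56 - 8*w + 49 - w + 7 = -9*w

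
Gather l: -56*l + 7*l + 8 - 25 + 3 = -49*l - 14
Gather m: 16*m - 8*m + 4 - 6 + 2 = 8*m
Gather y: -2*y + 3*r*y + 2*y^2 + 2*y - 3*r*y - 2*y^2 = 0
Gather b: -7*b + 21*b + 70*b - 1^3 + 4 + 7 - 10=84*b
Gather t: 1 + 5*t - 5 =5*t - 4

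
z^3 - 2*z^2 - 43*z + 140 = (z - 5)*(z - 4)*(z + 7)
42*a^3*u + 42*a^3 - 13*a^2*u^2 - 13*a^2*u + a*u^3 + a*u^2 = (-7*a + u)*(-6*a + u)*(a*u + a)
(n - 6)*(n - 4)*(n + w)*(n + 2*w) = n^4 + 3*n^3*w - 10*n^3 + 2*n^2*w^2 - 30*n^2*w + 24*n^2 - 20*n*w^2 + 72*n*w + 48*w^2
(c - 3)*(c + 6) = c^2 + 3*c - 18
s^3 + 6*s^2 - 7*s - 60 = (s - 3)*(s + 4)*(s + 5)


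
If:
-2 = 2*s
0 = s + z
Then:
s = -1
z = 1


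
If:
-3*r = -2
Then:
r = 2/3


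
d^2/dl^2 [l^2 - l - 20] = 2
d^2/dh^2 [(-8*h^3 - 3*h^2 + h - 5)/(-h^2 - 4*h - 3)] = 2*(91*h^3 + 276*h^2 + 285*h + 104)/(h^6 + 12*h^5 + 57*h^4 + 136*h^3 + 171*h^2 + 108*h + 27)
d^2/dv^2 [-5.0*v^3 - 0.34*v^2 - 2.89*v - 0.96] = -30.0*v - 0.68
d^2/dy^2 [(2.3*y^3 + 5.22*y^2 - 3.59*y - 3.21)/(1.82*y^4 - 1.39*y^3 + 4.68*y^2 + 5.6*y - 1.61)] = (15.23704*y^9 + 103.744368*y^8 - 339.474408*y^7 - 434.355468*y^6 - 350.727438*y^5 + 342.210564*y^4 - 478.536092*y^3 - 176.81382*y^2 - 588.192738*y - 287.377972)/(6.028568*y^12 - 13.812708*y^11 + 57.055362*y^10 - 18.074083*y^9 + 45.713616*y^8 + 251.7555*y^7 - 36.457947*y^6 + 201.574632*y^5 + 423.852114*y^4 - 88.362337*y^3 - 115.075716*y^2 + 43.54728*y - 4.173281)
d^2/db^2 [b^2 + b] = 2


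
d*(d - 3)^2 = d^3 - 6*d^2 + 9*d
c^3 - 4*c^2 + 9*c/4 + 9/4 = (c - 3)*(c - 3/2)*(c + 1/2)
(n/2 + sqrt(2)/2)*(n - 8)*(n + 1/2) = n^3/2 - 15*n^2/4 + sqrt(2)*n^2/2 - 15*sqrt(2)*n/4 - 2*n - 2*sqrt(2)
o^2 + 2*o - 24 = (o - 4)*(o + 6)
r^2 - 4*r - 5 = (r - 5)*(r + 1)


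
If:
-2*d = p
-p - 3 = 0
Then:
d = 3/2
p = -3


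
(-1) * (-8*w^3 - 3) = 8*w^3 + 3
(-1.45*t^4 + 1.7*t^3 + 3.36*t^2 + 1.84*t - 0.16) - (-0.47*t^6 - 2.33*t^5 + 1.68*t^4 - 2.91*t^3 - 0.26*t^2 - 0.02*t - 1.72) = 0.47*t^6 + 2.33*t^5 - 3.13*t^4 + 4.61*t^3 + 3.62*t^2 + 1.86*t + 1.56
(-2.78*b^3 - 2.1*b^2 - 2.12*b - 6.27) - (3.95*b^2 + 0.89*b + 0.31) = -2.78*b^3 - 6.05*b^2 - 3.01*b - 6.58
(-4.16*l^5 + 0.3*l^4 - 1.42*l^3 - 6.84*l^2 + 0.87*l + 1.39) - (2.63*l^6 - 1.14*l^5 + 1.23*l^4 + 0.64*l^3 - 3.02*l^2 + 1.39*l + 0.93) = -2.63*l^6 - 3.02*l^5 - 0.93*l^4 - 2.06*l^3 - 3.82*l^2 - 0.52*l + 0.46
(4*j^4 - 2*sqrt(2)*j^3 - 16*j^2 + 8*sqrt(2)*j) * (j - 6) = 4*j^5 - 24*j^4 - 2*sqrt(2)*j^4 - 16*j^3 + 12*sqrt(2)*j^3 + 8*sqrt(2)*j^2 + 96*j^2 - 48*sqrt(2)*j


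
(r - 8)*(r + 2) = r^2 - 6*r - 16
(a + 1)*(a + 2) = a^2 + 3*a + 2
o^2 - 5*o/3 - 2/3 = (o - 2)*(o + 1/3)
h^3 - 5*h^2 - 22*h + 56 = (h - 7)*(h - 2)*(h + 4)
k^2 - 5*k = k*(k - 5)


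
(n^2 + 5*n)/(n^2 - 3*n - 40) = n/(n - 8)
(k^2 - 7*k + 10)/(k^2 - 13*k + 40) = (k - 2)/(k - 8)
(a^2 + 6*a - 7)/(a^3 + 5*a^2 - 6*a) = (a + 7)/(a*(a + 6))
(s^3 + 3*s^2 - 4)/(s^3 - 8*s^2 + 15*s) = (s^3 + 3*s^2 - 4)/(s*(s^2 - 8*s + 15))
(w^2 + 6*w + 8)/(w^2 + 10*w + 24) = (w + 2)/(w + 6)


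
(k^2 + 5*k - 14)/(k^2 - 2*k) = (k + 7)/k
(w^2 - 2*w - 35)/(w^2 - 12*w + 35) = (w + 5)/(w - 5)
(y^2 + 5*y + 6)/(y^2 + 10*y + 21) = (y + 2)/(y + 7)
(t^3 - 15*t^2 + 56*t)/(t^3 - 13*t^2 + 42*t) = (t - 8)/(t - 6)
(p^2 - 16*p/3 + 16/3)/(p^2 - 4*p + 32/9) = 3*(p - 4)/(3*p - 8)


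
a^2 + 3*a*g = a*(a + 3*g)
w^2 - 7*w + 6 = (w - 6)*(w - 1)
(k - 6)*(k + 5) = k^2 - k - 30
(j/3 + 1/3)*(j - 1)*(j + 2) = j^3/3 + 2*j^2/3 - j/3 - 2/3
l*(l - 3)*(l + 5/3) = l^3 - 4*l^2/3 - 5*l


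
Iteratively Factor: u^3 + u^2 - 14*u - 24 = (u + 3)*(u^2 - 2*u - 8) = (u - 4)*(u + 3)*(u + 2)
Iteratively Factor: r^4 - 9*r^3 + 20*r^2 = (r)*(r^3 - 9*r^2 + 20*r) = r*(r - 5)*(r^2 - 4*r) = r*(r - 5)*(r - 4)*(r)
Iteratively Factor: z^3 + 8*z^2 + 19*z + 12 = (z + 1)*(z^2 + 7*z + 12) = (z + 1)*(z + 3)*(z + 4)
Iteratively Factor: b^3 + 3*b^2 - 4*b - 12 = (b + 2)*(b^2 + b - 6) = (b - 2)*(b + 2)*(b + 3)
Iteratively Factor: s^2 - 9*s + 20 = (s - 5)*(s - 4)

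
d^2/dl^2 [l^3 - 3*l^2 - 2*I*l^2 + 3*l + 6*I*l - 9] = 6*l - 6 - 4*I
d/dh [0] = 0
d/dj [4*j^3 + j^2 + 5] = 2*j*(6*j + 1)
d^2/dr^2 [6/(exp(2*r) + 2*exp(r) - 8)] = 12*(4*(exp(r) + 1)^2*exp(r) - (2*exp(r) + 1)*(exp(2*r) + 2*exp(r) - 8))*exp(r)/(exp(2*r) + 2*exp(r) - 8)^3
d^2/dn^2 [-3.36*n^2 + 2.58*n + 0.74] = -6.72000000000000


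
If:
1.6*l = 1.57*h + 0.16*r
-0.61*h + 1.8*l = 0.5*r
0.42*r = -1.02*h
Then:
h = 0.00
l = 0.00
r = 0.00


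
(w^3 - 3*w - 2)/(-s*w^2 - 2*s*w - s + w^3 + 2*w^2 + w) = (2 - w)/(s - w)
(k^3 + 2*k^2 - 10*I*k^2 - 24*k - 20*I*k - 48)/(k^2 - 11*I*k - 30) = (k^2 + k*(2 - 4*I) - 8*I)/(k - 5*I)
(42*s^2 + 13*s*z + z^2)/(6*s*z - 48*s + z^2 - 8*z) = (7*s + z)/(z - 8)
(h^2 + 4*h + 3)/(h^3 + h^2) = (h + 3)/h^2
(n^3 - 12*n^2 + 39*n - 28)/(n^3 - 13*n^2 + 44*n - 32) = (n - 7)/(n - 8)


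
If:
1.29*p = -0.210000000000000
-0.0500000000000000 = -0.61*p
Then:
No Solution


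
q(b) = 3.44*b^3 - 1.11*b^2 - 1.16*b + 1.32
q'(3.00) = 85.06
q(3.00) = 80.73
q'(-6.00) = 383.68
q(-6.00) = -774.72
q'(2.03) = 36.86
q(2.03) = 23.17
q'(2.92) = 80.35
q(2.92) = 74.11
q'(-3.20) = 111.62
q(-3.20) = -119.06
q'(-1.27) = 18.30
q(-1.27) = -6.04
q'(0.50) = 0.31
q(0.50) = 0.89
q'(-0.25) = 0.04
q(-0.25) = 1.49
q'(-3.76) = 153.09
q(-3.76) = -192.87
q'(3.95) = 151.09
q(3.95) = 191.43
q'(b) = 10.32*b^2 - 2.22*b - 1.16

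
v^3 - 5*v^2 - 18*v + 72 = (v - 6)*(v - 3)*(v + 4)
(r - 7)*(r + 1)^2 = r^3 - 5*r^2 - 13*r - 7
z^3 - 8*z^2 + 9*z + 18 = (z - 6)*(z - 3)*(z + 1)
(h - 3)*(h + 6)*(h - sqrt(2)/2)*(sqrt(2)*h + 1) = sqrt(2)*h^4 + 3*sqrt(2)*h^3 - 37*sqrt(2)*h^2/2 - 3*sqrt(2)*h/2 + 9*sqrt(2)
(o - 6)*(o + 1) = o^2 - 5*o - 6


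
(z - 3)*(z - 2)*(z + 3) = z^3 - 2*z^2 - 9*z + 18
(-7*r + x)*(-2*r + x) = 14*r^2 - 9*r*x + x^2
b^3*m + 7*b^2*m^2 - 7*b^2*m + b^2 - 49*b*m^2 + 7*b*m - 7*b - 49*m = (b - 7)*(b + 7*m)*(b*m + 1)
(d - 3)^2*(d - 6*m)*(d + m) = d^4 - 5*d^3*m - 6*d^3 - 6*d^2*m^2 + 30*d^2*m + 9*d^2 + 36*d*m^2 - 45*d*m - 54*m^2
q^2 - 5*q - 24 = (q - 8)*(q + 3)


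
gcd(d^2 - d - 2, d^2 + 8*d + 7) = d + 1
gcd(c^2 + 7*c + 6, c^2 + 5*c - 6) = c + 6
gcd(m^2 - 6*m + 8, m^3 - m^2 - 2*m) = m - 2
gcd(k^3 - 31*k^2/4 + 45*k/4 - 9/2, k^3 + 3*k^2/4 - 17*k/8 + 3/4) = k - 3/4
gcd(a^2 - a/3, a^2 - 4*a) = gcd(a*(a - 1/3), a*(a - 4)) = a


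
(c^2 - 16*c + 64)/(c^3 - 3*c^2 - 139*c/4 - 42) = 4*(c - 8)/(4*c^2 + 20*c + 21)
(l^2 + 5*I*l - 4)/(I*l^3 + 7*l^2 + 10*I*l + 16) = (l^2 + 5*I*l - 4)/(I*l^3 + 7*l^2 + 10*I*l + 16)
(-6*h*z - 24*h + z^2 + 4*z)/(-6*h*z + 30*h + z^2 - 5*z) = (z + 4)/(z - 5)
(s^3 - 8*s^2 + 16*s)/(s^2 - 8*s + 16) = s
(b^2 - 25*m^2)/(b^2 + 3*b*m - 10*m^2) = (b - 5*m)/(b - 2*m)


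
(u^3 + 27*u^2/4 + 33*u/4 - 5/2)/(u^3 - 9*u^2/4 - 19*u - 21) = (4*u^2 + 19*u - 5)/(4*u^2 - 17*u - 42)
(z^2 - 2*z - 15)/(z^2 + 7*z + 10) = (z^2 - 2*z - 15)/(z^2 + 7*z + 10)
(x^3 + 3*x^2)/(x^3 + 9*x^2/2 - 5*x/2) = 2*x*(x + 3)/(2*x^2 + 9*x - 5)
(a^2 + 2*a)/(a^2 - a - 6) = a/(a - 3)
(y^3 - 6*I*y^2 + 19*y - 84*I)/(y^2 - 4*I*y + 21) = (y^2 + I*y + 12)/(y + 3*I)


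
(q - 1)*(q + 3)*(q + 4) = q^3 + 6*q^2 + 5*q - 12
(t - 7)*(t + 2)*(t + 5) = t^3 - 39*t - 70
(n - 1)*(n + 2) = n^2 + n - 2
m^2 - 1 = (m - 1)*(m + 1)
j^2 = j^2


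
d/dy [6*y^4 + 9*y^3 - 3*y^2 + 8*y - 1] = 24*y^3 + 27*y^2 - 6*y + 8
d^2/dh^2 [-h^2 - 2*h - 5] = -2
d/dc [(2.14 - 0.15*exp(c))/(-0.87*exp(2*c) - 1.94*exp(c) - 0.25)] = (-0.1305*exp(2*c) + 3.7236*exp(c) + 4.1891)*exp(c)/(0.7569*exp(4*c) + 3.3756*exp(3*c) + 4.1986*exp(2*c) + 0.97*exp(c) + 0.0625)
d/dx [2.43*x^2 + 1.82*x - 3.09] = 4.86*x + 1.82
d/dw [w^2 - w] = 2*w - 1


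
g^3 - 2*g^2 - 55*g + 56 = (g - 8)*(g - 1)*(g + 7)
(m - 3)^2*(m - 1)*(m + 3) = m^4 - 4*m^3 - 6*m^2 + 36*m - 27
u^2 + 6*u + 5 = (u + 1)*(u + 5)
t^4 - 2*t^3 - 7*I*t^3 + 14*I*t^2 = t^2*(t - 2)*(t - 7*I)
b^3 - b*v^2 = b*(b - v)*(b + v)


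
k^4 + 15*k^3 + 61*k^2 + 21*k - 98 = (k - 1)*(k + 2)*(k + 7)^2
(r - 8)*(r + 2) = r^2 - 6*r - 16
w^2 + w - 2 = (w - 1)*(w + 2)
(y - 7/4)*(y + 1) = y^2 - 3*y/4 - 7/4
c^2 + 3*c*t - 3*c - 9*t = (c - 3)*(c + 3*t)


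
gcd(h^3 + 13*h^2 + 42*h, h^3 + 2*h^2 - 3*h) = h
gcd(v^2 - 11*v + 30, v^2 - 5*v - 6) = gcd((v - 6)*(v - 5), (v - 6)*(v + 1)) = v - 6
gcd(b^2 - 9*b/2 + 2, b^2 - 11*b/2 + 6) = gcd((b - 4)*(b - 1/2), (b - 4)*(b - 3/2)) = b - 4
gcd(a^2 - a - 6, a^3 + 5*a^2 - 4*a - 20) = a + 2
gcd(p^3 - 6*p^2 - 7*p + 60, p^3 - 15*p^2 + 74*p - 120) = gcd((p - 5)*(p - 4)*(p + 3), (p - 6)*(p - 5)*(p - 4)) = p^2 - 9*p + 20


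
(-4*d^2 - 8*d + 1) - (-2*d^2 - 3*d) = -2*d^2 - 5*d + 1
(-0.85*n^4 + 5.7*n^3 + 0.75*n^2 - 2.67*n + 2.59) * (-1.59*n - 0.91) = 1.3515*n^5 - 8.2895*n^4 - 6.3795*n^3 + 3.5628*n^2 - 1.6884*n - 2.3569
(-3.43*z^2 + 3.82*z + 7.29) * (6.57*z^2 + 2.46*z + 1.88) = -22.5351*z^4 + 16.6596*z^3 + 50.8441*z^2 + 25.115*z + 13.7052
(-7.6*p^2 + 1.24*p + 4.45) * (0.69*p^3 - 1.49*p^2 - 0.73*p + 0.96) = -5.244*p^5 + 12.1796*p^4 + 6.7709*p^3 - 14.8317*p^2 - 2.0581*p + 4.272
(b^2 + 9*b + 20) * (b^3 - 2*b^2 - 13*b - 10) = b^5 + 7*b^4 - 11*b^3 - 167*b^2 - 350*b - 200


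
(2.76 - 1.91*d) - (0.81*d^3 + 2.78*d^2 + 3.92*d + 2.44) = -0.81*d^3 - 2.78*d^2 - 5.83*d + 0.32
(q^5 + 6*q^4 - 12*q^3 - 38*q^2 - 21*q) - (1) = q^5 + 6*q^4 - 12*q^3 - 38*q^2 - 21*q - 1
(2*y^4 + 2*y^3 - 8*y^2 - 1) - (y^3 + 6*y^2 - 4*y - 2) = 2*y^4 + y^3 - 14*y^2 + 4*y + 1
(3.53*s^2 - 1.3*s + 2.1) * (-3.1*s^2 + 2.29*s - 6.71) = -10.943*s^4 + 12.1137*s^3 - 33.1733*s^2 + 13.532*s - 14.091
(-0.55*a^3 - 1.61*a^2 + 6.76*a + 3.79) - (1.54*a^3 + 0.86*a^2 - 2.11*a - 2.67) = -2.09*a^3 - 2.47*a^2 + 8.87*a + 6.46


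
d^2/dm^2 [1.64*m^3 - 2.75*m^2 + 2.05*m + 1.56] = 9.84*m - 5.5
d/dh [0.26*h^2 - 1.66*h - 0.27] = 0.52*h - 1.66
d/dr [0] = 0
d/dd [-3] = 0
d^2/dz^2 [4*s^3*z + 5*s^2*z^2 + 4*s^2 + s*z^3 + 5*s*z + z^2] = 10*s^2 + 6*s*z + 2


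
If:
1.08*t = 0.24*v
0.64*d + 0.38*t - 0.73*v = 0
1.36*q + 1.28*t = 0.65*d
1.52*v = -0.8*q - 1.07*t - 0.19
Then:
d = -0.10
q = -0.03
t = -0.02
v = -0.10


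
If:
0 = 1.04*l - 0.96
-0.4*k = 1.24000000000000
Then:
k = -3.10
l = 0.92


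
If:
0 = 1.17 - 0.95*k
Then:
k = 1.23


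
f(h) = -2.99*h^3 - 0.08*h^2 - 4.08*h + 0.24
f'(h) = -8.97*h^2 - 0.16*h - 4.08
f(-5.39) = 488.11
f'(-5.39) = -263.81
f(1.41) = -14.05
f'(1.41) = -22.14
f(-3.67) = 161.93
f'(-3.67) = -124.31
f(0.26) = -0.88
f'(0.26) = -4.73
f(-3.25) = 115.30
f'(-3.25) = -98.31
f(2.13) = -37.71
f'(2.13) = -45.12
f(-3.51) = 142.87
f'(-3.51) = -114.03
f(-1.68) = 21.05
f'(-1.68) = -29.13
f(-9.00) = 2210.19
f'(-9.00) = -729.21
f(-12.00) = 5204.40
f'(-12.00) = -1293.84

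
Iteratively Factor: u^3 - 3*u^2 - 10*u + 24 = (u + 3)*(u^2 - 6*u + 8) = (u - 2)*(u + 3)*(u - 4)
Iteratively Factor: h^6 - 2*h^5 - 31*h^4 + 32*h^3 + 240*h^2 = (h)*(h^5 - 2*h^4 - 31*h^3 + 32*h^2 + 240*h) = h*(h + 3)*(h^4 - 5*h^3 - 16*h^2 + 80*h) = h^2*(h + 3)*(h^3 - 5*h^2 - 16*h + 80) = h^2*(h + 3)*(h + 4)*(h^2 - 9*h + 20) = h^2*(h - 4)*(h + 3)*(h + 4)*(h - 5)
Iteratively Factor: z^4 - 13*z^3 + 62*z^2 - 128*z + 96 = (z - 4)*(z^3 - 9*z^2 + 26*z - 24) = (z - 4)^2*(z^2 - 5*z + 6) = (z - 4)^2*(z - 2)*(z - 3)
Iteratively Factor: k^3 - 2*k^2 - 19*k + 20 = (k + 4)*(k^2 - 6*k + 5) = (k - 1)*(k + 4)*(k - 5)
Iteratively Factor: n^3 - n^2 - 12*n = (n - 4)*(n^2 + 3*n) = n*(n - 4)*(n + 3)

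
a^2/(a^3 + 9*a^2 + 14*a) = a/(a^2 + 9*a + 14)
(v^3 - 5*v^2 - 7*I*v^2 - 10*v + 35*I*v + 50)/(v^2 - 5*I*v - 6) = (v^2 - 5*v*(1 + I) + 25*I)/(v - 3*I)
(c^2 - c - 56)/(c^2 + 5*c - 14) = (c - 8)/(c - 2)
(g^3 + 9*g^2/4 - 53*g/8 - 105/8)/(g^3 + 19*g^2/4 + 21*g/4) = (g - 5/2)/g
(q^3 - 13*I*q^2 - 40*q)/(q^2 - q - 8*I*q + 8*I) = q*(q - 5*I)/(q - 1)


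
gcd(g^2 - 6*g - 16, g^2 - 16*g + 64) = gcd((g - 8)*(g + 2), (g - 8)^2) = g - 8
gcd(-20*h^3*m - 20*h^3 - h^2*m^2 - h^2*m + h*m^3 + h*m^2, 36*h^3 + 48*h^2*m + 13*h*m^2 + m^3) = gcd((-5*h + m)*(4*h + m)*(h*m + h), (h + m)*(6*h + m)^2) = 1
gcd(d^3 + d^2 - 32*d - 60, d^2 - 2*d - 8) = d + 2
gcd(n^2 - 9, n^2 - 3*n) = n - 3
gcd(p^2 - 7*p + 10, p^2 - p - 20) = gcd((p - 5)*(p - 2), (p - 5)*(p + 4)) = p - 5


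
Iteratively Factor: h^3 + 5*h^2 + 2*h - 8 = (h + 4)*(h^2 + h - 2) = (h + 2)*(h + 4)*(h - 1)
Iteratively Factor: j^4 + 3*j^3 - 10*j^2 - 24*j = (j)*(j^3 + 3*j^2 - 10*j - 24) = j*(j + 4)*(j^2 - j - 6) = j*(j - 3)*(j + 4)*(j + 2)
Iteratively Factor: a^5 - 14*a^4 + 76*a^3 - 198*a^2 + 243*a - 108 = (a - 4)*(a^4 - 10*a^3 + 36*a^2 - 54*a + 27) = (a - 4)*(a - 3)*(a^3 - 7*a^2 + 15*a - 9) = (a - 4)*(a - 3)*(a - 1)*(a^2 - 6*a + 9) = (a - 4)*(a - 3)^2*(a - 1)*(a - 3)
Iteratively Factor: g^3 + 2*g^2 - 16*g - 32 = (g + 2)*(g^2 - 16) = (g + 2)*(g + 4)*(g - 4)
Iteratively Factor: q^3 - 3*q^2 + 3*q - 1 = (q - 1)*(q^2 - 2*q + 1) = (q - 1)^2*(q - 1)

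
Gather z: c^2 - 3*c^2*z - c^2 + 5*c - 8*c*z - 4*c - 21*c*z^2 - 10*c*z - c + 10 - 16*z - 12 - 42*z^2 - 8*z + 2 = z^2*(-21*c - 42) + z*(-3*c^2 - 18*c - 24)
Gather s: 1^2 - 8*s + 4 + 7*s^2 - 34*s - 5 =7*s^2 - 42*s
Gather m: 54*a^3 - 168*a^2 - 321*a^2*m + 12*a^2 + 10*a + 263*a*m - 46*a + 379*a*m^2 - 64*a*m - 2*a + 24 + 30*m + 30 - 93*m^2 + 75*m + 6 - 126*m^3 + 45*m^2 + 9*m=54*a^3 - 156*a^2 - 38*a - 126*m^3 + m^2*(379*a - 48) + m*(-321*a^2 + 199*a + 114) + 60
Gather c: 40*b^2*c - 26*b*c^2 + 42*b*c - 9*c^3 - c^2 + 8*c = -9*c^3 + c^2*(-26*b - 1) + c*(40*b^2 + 42*b + 8)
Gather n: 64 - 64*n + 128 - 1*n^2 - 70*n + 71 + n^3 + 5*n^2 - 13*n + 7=n^3 + 4*n^2 - 147*n + 270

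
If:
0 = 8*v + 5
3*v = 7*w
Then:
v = -5/8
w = -15/56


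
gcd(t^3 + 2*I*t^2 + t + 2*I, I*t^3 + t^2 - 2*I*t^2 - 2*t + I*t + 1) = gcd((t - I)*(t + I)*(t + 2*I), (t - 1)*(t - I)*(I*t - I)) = t - I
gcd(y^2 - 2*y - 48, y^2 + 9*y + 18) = y + 6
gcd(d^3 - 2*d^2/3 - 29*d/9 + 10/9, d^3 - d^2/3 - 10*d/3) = d^2 - d/3 - 10/3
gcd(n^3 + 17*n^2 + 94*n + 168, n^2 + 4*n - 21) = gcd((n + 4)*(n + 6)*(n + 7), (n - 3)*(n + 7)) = n + 7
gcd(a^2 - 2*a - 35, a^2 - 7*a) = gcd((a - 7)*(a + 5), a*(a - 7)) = a - 7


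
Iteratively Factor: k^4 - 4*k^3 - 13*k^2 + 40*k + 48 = (k - 4)*(k^3 - 13*k - 12) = (k - 4)*(k + 1)*(k^2 - k - 12) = (k - 4)^2*(k + 1)*(k + 3)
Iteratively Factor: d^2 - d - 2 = (d - 2)*(d + 1)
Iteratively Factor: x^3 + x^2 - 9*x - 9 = (x - 3)*(x^2 + 4*x + 3) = (x - 3)*(x + 1)*(x + 3)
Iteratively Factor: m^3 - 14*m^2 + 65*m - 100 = (m - 5)*(m^2 - 9*m + 20) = (m - 5)*(m - 4)*(m - 5)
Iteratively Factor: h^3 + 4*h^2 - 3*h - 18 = (h - 2)*(h^2 + 6*h + 9) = (h - 2)*(h + 3)*(h + 3)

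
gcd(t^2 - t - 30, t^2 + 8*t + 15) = t + 5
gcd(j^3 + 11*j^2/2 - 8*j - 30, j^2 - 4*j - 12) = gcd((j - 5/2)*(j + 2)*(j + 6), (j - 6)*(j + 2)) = j + 2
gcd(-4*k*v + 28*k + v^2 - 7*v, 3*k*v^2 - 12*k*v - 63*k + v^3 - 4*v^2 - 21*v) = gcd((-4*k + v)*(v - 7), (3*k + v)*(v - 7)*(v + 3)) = v - 7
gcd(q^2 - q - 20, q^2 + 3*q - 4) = q + 4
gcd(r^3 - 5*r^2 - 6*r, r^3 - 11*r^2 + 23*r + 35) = r + 1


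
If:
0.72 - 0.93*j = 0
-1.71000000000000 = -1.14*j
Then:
No Solution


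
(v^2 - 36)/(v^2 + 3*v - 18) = (v - 6)/(v - 3)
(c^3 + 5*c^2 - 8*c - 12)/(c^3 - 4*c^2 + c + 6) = (c + 6)/(c - 3)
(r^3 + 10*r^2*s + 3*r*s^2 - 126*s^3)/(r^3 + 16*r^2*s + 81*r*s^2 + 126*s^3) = (r - 3*s)/(r + 3*s)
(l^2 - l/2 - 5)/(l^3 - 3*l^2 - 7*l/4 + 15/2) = 2*(l + 2)/(2*l^2 - l - 6)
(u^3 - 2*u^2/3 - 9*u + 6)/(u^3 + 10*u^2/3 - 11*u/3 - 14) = (3*u^2 - 11*u + 6)/(3*u^2 + u - 14)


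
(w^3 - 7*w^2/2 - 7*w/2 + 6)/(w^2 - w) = w - 5/2 - 6/w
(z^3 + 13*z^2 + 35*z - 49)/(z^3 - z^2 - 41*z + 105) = (z^2 + 6*z - 7)/(z^2 - 8*z + 15)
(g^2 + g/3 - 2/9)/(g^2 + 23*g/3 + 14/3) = (g - 1/3)/(g + 7)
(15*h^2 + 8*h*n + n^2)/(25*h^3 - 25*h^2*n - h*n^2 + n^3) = (3*h + n)/(5*h^2 - 6*h*n + n^2)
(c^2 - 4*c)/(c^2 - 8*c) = (c - 4)/(c - 8)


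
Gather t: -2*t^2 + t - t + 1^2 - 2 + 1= -2*t^2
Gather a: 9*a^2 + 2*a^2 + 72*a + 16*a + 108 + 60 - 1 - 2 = 11*a^2 + 88*a + 165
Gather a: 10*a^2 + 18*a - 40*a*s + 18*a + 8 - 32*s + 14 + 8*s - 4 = 10*a^2 + a*(36 - 40*s) - 24*s + 18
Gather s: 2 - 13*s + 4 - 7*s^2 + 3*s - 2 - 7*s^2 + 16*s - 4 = -14*s^2 + 6*s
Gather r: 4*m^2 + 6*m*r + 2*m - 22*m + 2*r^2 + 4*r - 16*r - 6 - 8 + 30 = 4*m^2 - 20*m + 2*r^2 + r*(6*m - 12) + 16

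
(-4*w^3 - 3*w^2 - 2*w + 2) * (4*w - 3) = -16*w^4 + w^2 + 14*w - 6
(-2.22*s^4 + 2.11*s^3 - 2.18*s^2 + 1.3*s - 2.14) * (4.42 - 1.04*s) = 2.3088*s^5 - 12.0068*s^4 + 11.5934*s^3 - 10.9876*s^2 + 7.9716*s - 9.4588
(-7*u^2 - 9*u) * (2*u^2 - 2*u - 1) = -14*u^4 - 4*u^3 + 25*u^2 + 9*u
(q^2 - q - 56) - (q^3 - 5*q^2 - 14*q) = -q^3 + 6*q^2 + 13*q - 56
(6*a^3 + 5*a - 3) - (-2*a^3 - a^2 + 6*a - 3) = 8*a^3 + a^2 - a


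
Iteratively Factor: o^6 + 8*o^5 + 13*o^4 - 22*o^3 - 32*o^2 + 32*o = (o + 4)*(o^5 + 4*o^4 - 3*o^3 - 10*o^2 + 8*o) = (o - 1)*(o + 4)*(o^4 + 5*o^3 + 2*o^2 - 8*o) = (o - 1)*(o + 4)^2*(o^3 + o^2 - 2*o) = o*(o - 1)*(o + 4)^2*(o^2 + o - 2) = o*(o - 1)*(o + 2)*(o + 4)^2*(o - 1)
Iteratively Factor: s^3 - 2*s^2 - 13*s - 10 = (s + 1)*(s^2 - 3*s - 10) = (s - 5)*(s + 1)*(s + 2)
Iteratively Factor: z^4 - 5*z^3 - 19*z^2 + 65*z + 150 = (z + 2)*(z^3 - 7*z^2 - 5*z + 75) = (z - 5)*(z + 2)*(z^2 - 2*z - 15) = (z - 5)*(z + 2)*(z + 3)*(z - 5)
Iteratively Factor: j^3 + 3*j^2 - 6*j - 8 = (j + 1)*(j^2 + 2*j - 8) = (j - 2)*(j + 1)*(j + 4)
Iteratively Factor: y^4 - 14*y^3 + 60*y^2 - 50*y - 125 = (y - 5)*(y^3 - 9*y^2 + 15*y + 25) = (y - 5)*(y + 1)*(y^2 - 10*y + 25) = (y - 5)^2*(y + 1)*(y - 5)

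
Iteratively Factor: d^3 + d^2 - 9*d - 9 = (d + 1)*(d^2 - 9) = (d + 1)*(d + 3)*(d - 3)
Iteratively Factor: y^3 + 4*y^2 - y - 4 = (y - 1)*(y^2 + 5*y + 4) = (y - 1)*(y + 1)*(y + 4)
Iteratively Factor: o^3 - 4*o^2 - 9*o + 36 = (o + 3)*(o^2 - 7*o + 12) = (o - 4)*(o + 3)*(o - 3)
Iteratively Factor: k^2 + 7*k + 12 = (k + 4)*(k + 3)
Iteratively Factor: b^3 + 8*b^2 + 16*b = (b)*(b^2 + 8*b + 16) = b*(b + 4)*(b + 4)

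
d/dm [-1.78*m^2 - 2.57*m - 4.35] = -3.56*m - 2.57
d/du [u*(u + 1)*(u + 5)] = 3*u^2 + 12*u + 5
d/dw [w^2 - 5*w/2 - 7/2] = 2*w - 5/2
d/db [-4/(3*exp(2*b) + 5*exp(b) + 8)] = (24*exp(b) + 20)*exp(b)/(3*exp(2*b) + 5*exp(b) + 8)^2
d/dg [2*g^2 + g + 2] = 4*g + 1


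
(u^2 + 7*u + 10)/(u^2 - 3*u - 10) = (u + 5)/(u - 5)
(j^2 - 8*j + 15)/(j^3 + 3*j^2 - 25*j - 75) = (j - 3)/(j^2 + 8*j + 15)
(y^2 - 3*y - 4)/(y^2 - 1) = (y - 4)/(y - 1)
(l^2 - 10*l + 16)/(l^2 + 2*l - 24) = (l^2 - 10*l + 16)/(l^2 + 2*l - 24)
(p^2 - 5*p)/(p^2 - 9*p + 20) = p/(p - 4)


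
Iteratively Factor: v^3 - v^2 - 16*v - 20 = (v + 2)*(v^2 - 3*v - 10) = (v + 2)^2*(v - 5)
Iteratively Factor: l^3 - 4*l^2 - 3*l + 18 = (l - 3)*(l^2 - l - 6) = (l - 3)*(l + 2)*(l - 3)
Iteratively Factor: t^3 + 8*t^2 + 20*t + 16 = (t + 2)*(t^2 + 6*t + 8) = (t + 2)^2*(t + 4)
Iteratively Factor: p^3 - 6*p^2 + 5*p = (p - 5)*(p^2 - p) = (p - 5)*(p - 1)*(p)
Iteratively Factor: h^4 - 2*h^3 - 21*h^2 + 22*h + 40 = (h + 1)*(h^3 - 3*h^2 - 18*h + 40) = (h - 5)*(h + 1)*(h^2 + 2*h - 8) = (h - 5)*(h - 2)*(h + 1)*(h + 4)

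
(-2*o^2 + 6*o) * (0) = 0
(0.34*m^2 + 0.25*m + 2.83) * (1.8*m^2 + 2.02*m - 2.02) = 0.612*m^4 + 1.1368*m^3 + 4.9122*m^2 + 5.2116*m - 5.7166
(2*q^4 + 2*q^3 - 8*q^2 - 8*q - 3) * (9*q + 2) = 18*q^5 + 22*q^4 - 68*q^3 - 88*q^2 - 43*q - 6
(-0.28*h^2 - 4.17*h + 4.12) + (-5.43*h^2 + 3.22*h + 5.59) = -5.71*h^2 - 0.95*h + 9.71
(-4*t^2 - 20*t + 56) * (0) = 0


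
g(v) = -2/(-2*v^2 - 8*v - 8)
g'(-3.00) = 2.00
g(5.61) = 0.02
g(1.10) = 0.10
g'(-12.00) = 0.00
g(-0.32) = 0.35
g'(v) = -2*(4*v + 8)/(-2*v^2 - 8*v - 8)^2 = 2*(-v - 2)/(v^2 + 4*v + 4)^2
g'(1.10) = -0.07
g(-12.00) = 0.01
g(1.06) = 0.11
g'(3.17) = -0.01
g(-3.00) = 1.00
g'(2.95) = -0.02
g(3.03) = 0.04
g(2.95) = 0.04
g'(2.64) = -0.02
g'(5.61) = -0.00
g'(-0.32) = -0.42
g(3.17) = 0.04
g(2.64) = 0.05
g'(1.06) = -0.07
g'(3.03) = -0.02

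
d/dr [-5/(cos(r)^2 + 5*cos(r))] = -5*(2*cos(r) + 5)*sin(r)/((cos(r) + 5)^2*cos(r)^2)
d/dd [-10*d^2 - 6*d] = -20*d - 6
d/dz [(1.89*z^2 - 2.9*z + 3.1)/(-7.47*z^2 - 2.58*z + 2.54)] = (-26.5392*z^2 + 55.9152*z + 0.632000000000001)/(55.8009*z^4 + 38.5452*z^3 - 31.2912*z^2 - 13.1064*z + 6.4516)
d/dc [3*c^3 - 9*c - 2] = 9*c^2 - 9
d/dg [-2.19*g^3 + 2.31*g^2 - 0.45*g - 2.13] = -6.57*g^2 + 4.62*g - 0.45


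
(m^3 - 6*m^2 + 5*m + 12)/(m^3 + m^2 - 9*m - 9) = (m - 4)/(m + 3)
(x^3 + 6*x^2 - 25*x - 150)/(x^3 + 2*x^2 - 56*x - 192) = (x^2 - 25)/(x^2 - 4*x - 32)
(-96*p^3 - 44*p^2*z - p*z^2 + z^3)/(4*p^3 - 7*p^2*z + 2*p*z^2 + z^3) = (-24*p^2 - 5*p*z + z^2)/(p^2 - 2*p*z + z^2)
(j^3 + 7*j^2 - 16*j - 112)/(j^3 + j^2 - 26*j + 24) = (j^2 + 11*j + 28)/(j^2 + 5*j - 6)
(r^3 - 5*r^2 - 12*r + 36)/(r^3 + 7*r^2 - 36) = (r - 6)/(r + 6)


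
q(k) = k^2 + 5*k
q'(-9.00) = -13.00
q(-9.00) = 36.00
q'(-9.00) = -13.00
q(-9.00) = 36.00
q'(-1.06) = 2.88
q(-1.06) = -4.18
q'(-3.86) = -2.72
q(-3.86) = -4.40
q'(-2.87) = -0.74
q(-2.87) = -6.11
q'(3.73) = 12.46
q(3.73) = 32.56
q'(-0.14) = 4.72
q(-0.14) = -0.68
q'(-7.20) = -9.40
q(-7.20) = 15.84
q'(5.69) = 16.38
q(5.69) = 60.83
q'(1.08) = 7.16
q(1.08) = 6.57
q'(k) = 2*k + 5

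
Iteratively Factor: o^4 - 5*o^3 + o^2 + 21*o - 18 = (o - 3)*(o^3 - 2*o^2 - 5*o + 6) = (o - 3)^2*(o^2 + o - 2) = (o - 3)^2*(o - 1)*(o + 2)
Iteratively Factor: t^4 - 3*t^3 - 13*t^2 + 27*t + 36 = (t + 3)*(t^3 - 6*t^2 + 5*t + 12) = (t - 4)*(t + 3)*(t^2 - 2*t - 3) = (t - 4)*(t - 3)*(t + 3)*(t + 1)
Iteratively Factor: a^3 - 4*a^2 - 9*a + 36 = (a - 3)*(a^2 - a - 12) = (a - 4)*(a - 3)*(a + 3)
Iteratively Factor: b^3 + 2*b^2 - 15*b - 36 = (b + 3)*(b^2 - b - 12) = (b - 4)*(b + 3)*(b + 3)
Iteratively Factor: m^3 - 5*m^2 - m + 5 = (m - 5)*(m^2 - 1) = (m - 5)*(m + 1)*(m - 1)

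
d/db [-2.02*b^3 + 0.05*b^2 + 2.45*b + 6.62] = -6.06*b^2 + 0.1*b + 2.45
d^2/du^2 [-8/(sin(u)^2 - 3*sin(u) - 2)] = 8*(-4*sin(u)^4 + 9*sin(u)^3 - 11*sin(u)^2 - 12*sin(u) + 22)/(3*sin(u) + cos(u)^2 + 1)^3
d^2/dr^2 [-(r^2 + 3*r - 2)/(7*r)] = 4/(7*r^3)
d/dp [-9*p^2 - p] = -18*p - 1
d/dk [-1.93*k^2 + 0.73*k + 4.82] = 0.73 - 3.86*k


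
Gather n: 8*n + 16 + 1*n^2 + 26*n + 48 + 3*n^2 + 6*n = 4*n^2 + 40*n + 64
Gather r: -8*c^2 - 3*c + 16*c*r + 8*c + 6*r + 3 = -8*c^2 + 5*c + r*(16*c + 6) + 3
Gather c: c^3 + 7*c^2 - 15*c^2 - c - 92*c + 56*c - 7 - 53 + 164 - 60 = c^3 - 8*c^2 - 37*c + 44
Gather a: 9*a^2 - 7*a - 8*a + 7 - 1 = 9*a^2 - 15*a + 6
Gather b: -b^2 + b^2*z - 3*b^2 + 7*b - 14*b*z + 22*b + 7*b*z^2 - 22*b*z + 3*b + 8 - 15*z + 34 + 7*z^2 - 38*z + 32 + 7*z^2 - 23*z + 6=b^2*(z - 4) + b*(7*z^2 - 36*z + 32) + 14*z^2 - 76*z + 80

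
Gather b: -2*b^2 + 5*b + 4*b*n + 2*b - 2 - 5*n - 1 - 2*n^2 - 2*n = -2*b^2 + b*(4*n + 7) - 2*n^2 - 7*n - 3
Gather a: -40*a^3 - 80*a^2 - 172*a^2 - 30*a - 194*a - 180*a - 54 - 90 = -40*a^3 - 252*a^2 - 404*a - 144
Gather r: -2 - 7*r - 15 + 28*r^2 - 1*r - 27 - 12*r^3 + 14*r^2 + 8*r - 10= -12*r^3 + 42*r^2 - 54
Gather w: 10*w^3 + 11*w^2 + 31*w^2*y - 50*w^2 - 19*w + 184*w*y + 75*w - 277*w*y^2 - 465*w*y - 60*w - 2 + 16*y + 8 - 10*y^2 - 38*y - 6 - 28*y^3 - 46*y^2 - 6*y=10*w^3 + w^2*(31*y - 39) + w*(-277*y^2 - 281*y - 4) - 28*y^3 - 56*y^2 - 28*y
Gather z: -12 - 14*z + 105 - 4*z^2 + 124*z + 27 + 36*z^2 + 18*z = 32*z^2 + 128*z + 120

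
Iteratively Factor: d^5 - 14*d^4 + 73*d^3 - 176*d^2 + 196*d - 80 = (d - 2)*(d^4 - 12*d^3 + 49*d^2 - 78*d + 40) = (d - 2)^2*(d^3 - 10*d^2 + 29*d - 20) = (d - 5)*(d - 2)^2*(d^2 - 5*d + 4) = (d - 5)*(d - 2)^2*(d - 1)*(d - 4)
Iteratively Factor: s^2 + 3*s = (s)*(s + 3)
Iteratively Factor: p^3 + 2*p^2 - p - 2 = (p - 1)*(p^2 + 3*p + 2) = (p - 1)*(p + 2)*(p + 1)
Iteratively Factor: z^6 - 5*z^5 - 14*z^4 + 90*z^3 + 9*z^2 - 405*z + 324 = (z + 3)*(z^5 - 8*z^4 + 10*z^3 + 60*z^2 - 171*z + 108) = (z - 3)*(z + 3)*(z^4 - 5*z^3 - 5*z^2 + 45*z - 36) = (z - 3)*(z + 3)^2*(z^3 - 8*z^2 + 19*z - 12) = (z - 3)^2*(z + 3)^2*(z^2 - 5*z + 4) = (z - 4)*(z - 3)^2*(z + 3)^2*(z - 1)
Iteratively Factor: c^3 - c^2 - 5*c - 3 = (c + 1)*(c^2 - 2*c - 3) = (c + 1)^2*(c - 3)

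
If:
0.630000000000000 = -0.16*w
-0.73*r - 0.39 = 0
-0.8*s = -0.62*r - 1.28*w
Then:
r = -0.53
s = -6.71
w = -3.94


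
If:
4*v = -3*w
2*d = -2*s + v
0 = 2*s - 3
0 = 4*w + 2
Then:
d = -21/16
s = 3/2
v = 3/8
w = -1/2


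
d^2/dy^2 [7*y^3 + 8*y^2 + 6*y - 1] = 42*y + 16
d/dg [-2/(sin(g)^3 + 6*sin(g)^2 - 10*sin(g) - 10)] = 2*(3*sin(g)^2 + 12*sin(g) - 10)*cos(g)/(sin(g)^3 + 6*sin(g)^2 - 10*sin(g) - 10)^2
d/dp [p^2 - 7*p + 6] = 2*p - 7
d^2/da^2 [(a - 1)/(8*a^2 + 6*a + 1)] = 4*((1 - 12*a)*(8*a^2 + 6*a + 1) + 2*(a - 1)*(8*a + 3)^2)/(8*a^2 + 6*a + 1)^3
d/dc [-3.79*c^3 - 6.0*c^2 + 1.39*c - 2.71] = -11.37*c^2 - 12.0*c + 1.39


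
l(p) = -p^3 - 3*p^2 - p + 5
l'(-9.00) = -190.00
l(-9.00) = 500.00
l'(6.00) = -145.00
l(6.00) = -325.00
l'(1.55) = -17.51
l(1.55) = -7.48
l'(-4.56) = -36.02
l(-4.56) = 42.00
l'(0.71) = -6.77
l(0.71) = 2.42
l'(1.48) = -16.45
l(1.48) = -6.29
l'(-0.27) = 0.40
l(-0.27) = 5.07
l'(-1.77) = 0.22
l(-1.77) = 2.92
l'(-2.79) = -7.61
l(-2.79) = 6.16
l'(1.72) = -20.20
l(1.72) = -10.68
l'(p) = -3*p^2 - 6*p - 1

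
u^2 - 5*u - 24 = (u - 8)*(u + 3)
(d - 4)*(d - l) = d^2 - d*l - 4*d + 4*l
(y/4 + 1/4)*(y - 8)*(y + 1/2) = y^3/4 - 13*y^2/8 - 23*y/8 - 1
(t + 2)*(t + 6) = t^2 + 8*t + 12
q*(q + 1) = q^2 + q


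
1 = 1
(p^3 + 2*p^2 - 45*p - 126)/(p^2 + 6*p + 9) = (p^2 - p - 42)/(p + 3)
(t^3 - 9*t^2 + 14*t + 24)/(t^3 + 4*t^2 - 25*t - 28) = (t - 6)/(t + 7)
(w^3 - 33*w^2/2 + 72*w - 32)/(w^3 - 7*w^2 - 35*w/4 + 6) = 2*(w - 8)/(2*w + 3)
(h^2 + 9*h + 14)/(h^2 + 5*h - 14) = (h + 2)/(h - 2)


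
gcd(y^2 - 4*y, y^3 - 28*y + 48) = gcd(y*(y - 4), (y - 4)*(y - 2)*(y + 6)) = y - 4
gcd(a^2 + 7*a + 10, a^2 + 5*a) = a + 5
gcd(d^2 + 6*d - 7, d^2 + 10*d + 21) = d + 7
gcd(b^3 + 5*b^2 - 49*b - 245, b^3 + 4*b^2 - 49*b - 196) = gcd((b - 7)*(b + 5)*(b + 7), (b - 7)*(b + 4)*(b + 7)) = b^2 - 49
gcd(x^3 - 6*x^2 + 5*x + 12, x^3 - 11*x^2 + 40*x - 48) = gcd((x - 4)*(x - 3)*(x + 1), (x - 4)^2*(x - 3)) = x^2 - 7*x + 12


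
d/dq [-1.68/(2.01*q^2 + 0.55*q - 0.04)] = (6.7536*q + 0.924)/(2.01*q^2 + 0.55*q - 0.04)^2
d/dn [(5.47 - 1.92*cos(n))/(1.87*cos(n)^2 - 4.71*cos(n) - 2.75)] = (-3.5904*cos(n)^2 + 20.4578*cos(n) - 31.0437)*sin(n)/(3.4969*cos(n)^4 - 17.6154*cos(n)^3 + 11.8991*cos(n)^2 + 25.905*cos(n) + 7.5625)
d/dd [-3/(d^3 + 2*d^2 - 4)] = 3*d*(3*d + 4)/(d^3 + 2*d^2 - 4)^2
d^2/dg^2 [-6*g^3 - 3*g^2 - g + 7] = -36*g - 6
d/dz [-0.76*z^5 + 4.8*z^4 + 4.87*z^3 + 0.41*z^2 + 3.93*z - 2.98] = -3.8*z^4 + 19.2*z^3 + 14.61*z^2 + 0.82*z + 3.93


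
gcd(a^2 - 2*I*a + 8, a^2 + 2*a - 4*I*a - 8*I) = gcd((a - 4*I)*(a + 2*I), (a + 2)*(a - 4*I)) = a - 4*I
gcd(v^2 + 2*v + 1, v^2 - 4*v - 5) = v + 1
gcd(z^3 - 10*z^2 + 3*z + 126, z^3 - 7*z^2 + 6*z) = z - 6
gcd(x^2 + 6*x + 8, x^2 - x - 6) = x + 2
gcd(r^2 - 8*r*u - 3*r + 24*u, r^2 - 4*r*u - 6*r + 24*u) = 1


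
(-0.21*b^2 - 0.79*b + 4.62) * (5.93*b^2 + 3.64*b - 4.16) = -1.2453*b^4 - 5.4491*b^3 + 25.3946*b^2 + 20.1032*b - 19.2192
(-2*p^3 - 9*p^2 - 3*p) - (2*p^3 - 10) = -4*p^3 - 9*p^2 - 3*p + 10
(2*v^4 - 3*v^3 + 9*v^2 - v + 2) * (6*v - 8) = 12*v^5 - 34*v^4 + 78*v^3 - 78*v^2 + 20*v - 16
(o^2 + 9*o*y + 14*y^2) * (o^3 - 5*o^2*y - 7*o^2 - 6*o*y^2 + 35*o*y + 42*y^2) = o^5 + 4*o^4*y - 7*o^4 - 37*o^3*y^2 - 28*o^3*y - 124*o^2*y^3 + 259*o^2*y^2 - 84*o*y^4 + 868*o*y^3 + 588*y^4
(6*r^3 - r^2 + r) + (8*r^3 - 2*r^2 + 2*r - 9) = 14*r^3 - 3*r^2 + 3*r - 9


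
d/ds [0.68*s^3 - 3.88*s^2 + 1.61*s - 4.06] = 2.04*s^2 - 7.76*s + 1.61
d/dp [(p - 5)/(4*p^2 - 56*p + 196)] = (3 - p)/(4*(p^3 - 21*p^2 + 147*p - 343))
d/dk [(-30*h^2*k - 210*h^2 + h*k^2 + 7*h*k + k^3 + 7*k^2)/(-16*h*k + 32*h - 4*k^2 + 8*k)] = (2*(2*h + k - 1)*(-30*h^2*k - 210*h^2 + h*k^2 + 7*h*k + k^3 + 7*k^2) + (4*h*k - 8*h + k^2 - 2*k)*(30*h^2 - 2*h*k - 7*h - 3*k^2 - 14*k))/(4*(4*h*k - 8*h + k^2 - 2*k)^2)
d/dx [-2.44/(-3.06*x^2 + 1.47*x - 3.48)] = (3.5868 - 14.9328*x)/(3.06*x^2 - 1.47*x + 3.48)^2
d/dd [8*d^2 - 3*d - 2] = 16*d - 3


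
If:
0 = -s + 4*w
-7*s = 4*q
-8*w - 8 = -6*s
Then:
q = -7/2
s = 2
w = 1/2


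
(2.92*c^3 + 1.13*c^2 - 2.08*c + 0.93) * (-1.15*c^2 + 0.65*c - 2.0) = -3.358*c^5 + 0.5985*c^4 - 2.7135*c^3 - 4.6815*c^2 + 4.7645*c - 1.86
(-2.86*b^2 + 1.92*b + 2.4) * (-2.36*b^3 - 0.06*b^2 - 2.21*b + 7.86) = 6.7496*b^5 - 4.3596*b^4 + 0.5414*b^3 - 26.8668*b^2 + 9.7872*b + 18.864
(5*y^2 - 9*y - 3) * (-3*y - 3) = -15*y^3 + 12*y^2 + 36*y + 9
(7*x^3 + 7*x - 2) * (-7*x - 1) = -49*x^4 - 7*x^3 - 49*x^2 + 7*x + 2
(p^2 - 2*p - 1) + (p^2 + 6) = 2*p^2 - 2*p + 5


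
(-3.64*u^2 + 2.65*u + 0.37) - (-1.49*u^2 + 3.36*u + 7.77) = -2.15*u^2 - 0.71*u - 7.4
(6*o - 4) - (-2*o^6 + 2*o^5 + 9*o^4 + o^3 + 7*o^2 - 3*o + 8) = 2*o^6 - 2*o^5 - 9*o^4 - o^3 - 7*o^2 + 9*o - 12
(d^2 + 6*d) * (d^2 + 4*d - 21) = d^4 + 10*d^3 + 3*d^2 - 126*d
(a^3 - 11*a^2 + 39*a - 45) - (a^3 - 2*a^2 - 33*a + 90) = -9*a^2 + 72*a - 135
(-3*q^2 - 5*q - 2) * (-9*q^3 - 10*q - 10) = 27*q^5 + 45*q^4 + 48*q^3 + 80*q^2 + 70*q + 20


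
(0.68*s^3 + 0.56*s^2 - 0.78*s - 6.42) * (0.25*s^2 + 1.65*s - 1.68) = 0.17*s^5 + 1.262*s^4 - 0.4134*s^3 - 3.8328*s^2 - 9.2826*s + 10.7856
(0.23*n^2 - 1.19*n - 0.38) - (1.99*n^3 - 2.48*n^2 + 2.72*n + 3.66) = -1.99*n^3 + 2.71*n^2 - 3.91*n - 4.04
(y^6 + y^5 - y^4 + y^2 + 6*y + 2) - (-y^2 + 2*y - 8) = y^6 + y^5 - y^4 + 2*y^2 + 4*y + 10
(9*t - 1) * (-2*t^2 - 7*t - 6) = -18*t^3 - 61*t^2 - 47*t + 6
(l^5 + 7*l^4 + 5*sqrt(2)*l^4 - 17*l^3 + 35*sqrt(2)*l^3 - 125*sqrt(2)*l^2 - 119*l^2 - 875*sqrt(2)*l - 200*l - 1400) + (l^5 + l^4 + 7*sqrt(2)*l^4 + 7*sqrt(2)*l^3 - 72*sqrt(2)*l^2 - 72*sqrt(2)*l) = 2*l^5 + 8*l^4 + 12*sqrt(2)*l^4 - 17*l^3 + 42*sqrt(2)*l^3 - 197*sqrt(2)*l^2 - 119*l^2 - 947*sqrt(2)*l - 200*l - 1400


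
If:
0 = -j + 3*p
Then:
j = 3*p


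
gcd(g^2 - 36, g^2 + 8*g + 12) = g + 6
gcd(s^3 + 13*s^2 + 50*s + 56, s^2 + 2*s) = s + 2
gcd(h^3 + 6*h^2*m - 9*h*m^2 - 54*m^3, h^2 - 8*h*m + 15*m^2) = h - 3*m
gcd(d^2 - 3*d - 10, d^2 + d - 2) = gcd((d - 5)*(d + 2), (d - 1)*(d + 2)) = d + 2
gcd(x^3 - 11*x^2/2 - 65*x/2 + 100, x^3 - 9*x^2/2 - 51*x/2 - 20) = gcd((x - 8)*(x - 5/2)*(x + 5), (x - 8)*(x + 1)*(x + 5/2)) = x - 8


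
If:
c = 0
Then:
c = 0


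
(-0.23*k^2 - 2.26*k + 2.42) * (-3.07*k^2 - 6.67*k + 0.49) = 0.7061*k^4 + 8.4723*k^3 + 7.5321*k^2 - 17.2488*k + 1.1858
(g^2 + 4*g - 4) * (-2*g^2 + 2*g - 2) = -2*g^4 - 6*g^3 + 14*g^2 - 16*g + 8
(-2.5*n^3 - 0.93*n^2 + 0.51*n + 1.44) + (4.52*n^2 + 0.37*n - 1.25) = -2.5*n^3 + 3.59*n^2 + 0.88*n + 0.19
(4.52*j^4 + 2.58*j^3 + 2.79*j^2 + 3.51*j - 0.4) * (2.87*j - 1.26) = 12.9724*j^5 + 1.7094*j^4 + 4.7565*j^3 + 6.5583*j^2 - 5.5706*j + 0.504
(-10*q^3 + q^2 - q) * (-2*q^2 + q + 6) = 20*q^5 - 12*q^4 - 57*q^3 + 5*q^2 - 6*q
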